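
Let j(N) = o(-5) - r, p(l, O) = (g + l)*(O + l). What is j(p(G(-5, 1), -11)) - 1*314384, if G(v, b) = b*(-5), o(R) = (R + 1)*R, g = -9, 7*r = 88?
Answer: -2200636/7 ≈ -3.1438e+5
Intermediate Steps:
r = 88/7 (r = (⅐)*88 = 88/7 ≈ 12.571)
o(R) = R*(1 + R) (o(R) = (1 + R)*R = R*(1 + R))
G(v, b) = -5*b
p(l, O) = (-9 + l)*(O + l)
j(N) = 52/7 (j(N) = -5*(1 - 5) - 1*88/7 = -5*(-4) - 88/7 = 20 - 88/7 = 52/7)
j(p(G(-5, 1), -11)) - 1*314384 = 52/7 - 1*314384 = 52/7 - 314384 = -2200636/7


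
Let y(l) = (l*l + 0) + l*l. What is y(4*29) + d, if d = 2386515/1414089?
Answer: 12686116561/471363 ≈ 26914.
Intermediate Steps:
y(l) = 2*l² (y(l) = (l² + 0) + l² = l² + l² = 2*l²)
d = 795505/471363 (d = 2386515*(1/1414089) = 795505/471363 ≈ 1.6877)
y(4*29) + d = 2*(4*29)² + 795505/471363 = 2*116² + 795505/471363 = 2*13456 + 795505/471363 = 26912 + 795505/471363 = 12686116561/471363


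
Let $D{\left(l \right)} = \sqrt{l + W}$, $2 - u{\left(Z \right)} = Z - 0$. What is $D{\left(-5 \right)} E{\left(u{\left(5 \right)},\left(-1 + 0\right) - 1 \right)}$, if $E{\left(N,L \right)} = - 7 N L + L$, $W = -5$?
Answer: $- 44 i \sqrt{10} \approx - 139.14 i$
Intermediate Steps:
$u{\left(Z \right)} = 2 - Z$ ($u{\left(Z \right)} = 2 - \left(Z - 0\right) = 2 - \left(Z + 0\right) = 2 - Z$)
$E{\left(N,L \right)} = L - 7 L N$ ($E{\left(N,L \right)} = - 7 L N + L = L - 7 L N$)
$D{\left(l \right)} = \sqrt{-5 + l}$ ($D{\left(l \right)} = \sqrt{l - 5} = \sqrt{-5 + l}$)
$D{\left(-5 \right)} E{\left(u{\left(5 \right)},\left(-1 + 0\right) - 1 \right)} = \sqrt{-5 - 5} \left(\left(-1 + 0\right) - 1\right) \left(1 - 7 \left(2 - 5\right)\right) = \sqrt{-10} \left(-1 - 1\right) \left(1 - 7 \left(2 - 5\right)\right) = i \sqrt{10} \left(- 2 \left(1 - -21\right)\right) = i \sqrt{10} \left(- 2 \left(1 + 21\right)\right) = i \sqrt{10} \left(\left(-2\right) 22\right) = i \sqrt{10} \left(-44\right) = - 44 i \sqrt{10}$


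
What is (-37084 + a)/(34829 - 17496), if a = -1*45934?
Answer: -83018/17333 ≈ -4.7896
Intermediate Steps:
a = -45934
(-37084 + a)/(34829 - 17496) = (-37084 - 45934)/(34829 - 17496) = -83018/17333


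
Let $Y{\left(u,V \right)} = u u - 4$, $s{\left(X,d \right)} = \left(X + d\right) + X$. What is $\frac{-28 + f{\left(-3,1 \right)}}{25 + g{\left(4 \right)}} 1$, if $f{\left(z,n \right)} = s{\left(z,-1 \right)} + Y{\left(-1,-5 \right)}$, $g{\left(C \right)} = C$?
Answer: $- \frac{38}{29} \approx -1.3103$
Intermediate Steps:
$s{\left(X,d \right)} = d + 2 X$
$Y{\left(u,V \right)} = -4 + u^{2}$ ($Y{\left(u,V \right)} = u^{2} - 4 = -4 + u^{2}$)
$f{\left(z,n \right)} = -4 + 2 z$ ($f{\left(z,n \right)} = \left(-1 + 2 z\right) - \left(4 - \left(-1\right)^{2}\right) = \left(-1 + 2 z\right) + \left(-4 + 1\right) = \left(-1 + 2 z\right) - 3 = -4 + 2 z$)
$\frac{-28 + f{\left(-3,1 \right)}}{25 + g{\left(4 \right)}} 1 = \frac{-28 + \left(-4 + 2 \left(-3\right)\right)}{25 + 4} \cdot 1 = \frac{-28 - 10}{29} \cdot 1 = \left(-28 - 10\right) \frac{1}{29} \cdot 1 = \left(-38\right) \frac{1}{29} \cdot 1 = \left(- \frac{38}{29}\right) 1 = - \frac{38}{29}$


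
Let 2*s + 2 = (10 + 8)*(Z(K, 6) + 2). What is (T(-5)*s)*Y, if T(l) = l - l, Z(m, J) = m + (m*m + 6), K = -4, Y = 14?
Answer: 0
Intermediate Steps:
Z(m, J) = 6 + m + m**2 (Z(m, J) = m + (m**2 + 6) = m + (6 + m**2) = 6 + m + m**2)
T(l) = 0
s = 179 (s = -1 + ((10 + 8)*((6 - 4 + (-4)**2) + 2))/2 = -1 + (18*((6 - 4 + 16) + 2))/2 = -1 + (18*(18 + 2))/2 = -1 + (18*20)/2 = -1 + (1/2)*360 = -1 + 180 = 179)
(T(-5)*s)*Y = (0*179)*14 = 0*14 = 0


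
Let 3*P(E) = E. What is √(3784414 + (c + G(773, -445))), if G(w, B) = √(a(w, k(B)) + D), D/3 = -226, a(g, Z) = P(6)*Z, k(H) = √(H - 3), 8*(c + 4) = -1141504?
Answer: √(3641722 + √2*√(-339 + 8*I*√7)) ≈ 1908.3 + 0.007*I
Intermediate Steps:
c = -142692 (c = -4 + (⅛)*(-1141504) = -4 - 142688 = -142692)
P(E) = E/3
k(H) = √(-3 + H)
a(g, Z) = 2*Z (a(g, Z) = ((⅓)*6)*Z = 2*Z)
D = -678 (D = 3*(-226) = -678)
G(w, B) = √(-678 + 2*√(-3 + B)) (G(w, B) = √(2*√(-3 + B) - 678) = √(-678 + 2*√(-3 + B)))
√(3784414 + (c + G(773, -445))) = √(3784414 + (-142692 + √(-678 + 2*√(-3 - 445)))) = √(3784414 + (-142692 + √(-678 + 2*√(-448)))) = √(3784414 + (-142692 + √(-678 + 2*(8*I*√7)))) = √(3784414 + (-142692 + √(-678 + 16*I*√7))) = √(3641722 + √(-678 + 16*I*√7))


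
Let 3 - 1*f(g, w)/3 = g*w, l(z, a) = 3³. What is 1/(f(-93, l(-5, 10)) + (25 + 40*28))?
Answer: 1/8687 ≈ 0.00011511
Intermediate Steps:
l(z, a) = 27
f(g, w) = 9 - 3*g*w
1/(f(-93, l(-5, 10)) + (25 + 40*28)) = 1/((9 - 3*(-93)*27) + (25 + 40*28)) = 1/((9 + 7533) + (25 + 1120)) = 1/(7542 + 1145) = 1/8687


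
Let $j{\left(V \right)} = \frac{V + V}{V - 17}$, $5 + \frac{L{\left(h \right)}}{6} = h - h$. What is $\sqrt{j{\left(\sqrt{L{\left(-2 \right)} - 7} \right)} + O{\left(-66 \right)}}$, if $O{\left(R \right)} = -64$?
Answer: $\sqrt{2} \sqrt{\frac{544 - 31 i \sqrt{37}}{-17 + i \sqrt{37}}} \approx 0.03972 - 7.9859 i$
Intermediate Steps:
$L{\left(h \right)} = -30$ ($L{\left(h \right)} = -30 + 6 \left(h - h\right) = -30 + 6 \cdot 0 = -30 + 0 = -30$)
$j{\left(V \right)} = \frac{2 V}{-17 + V}$
$\sqrt{j{\left(\sqrt{L{\left(-2 \right)} - 7} \right)} + O{\left(-66 \right)}} = \sqrt{\frac{2 \sqrt{-30 - 7}}{-17 + \sqrt{-30 - 7}} - 64} = \sqrt{\frac{2 \sqrt{-37}}{-17 + \sqrt{-37}} - 64} = \sqrt{\frac{2 i \sqrt{37}}{-17 + i \sqrt{37}} - 64} = \sqrt{-64 + \frac{2 i \sqrt{37}}{-17 + i \sqrt{37}}}$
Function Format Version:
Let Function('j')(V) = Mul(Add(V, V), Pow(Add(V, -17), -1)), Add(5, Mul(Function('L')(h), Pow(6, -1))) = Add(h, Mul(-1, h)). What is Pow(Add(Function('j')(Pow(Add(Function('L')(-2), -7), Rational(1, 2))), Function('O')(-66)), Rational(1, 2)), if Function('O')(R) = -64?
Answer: Mul(Pow(2, Rational(1, 2)), Pow(Mul(Pow(Add(-17, Mul(I, Pow(37, Rational(1, 2)))), -1), Add(544, Mul(-31, I, Pow(37, Rational(1, 2))))), Rational(1, 2))) ≈ Add(0.039720, Mul(-7.9859, I))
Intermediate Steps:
Function('L')(h) = -30 (Function('L')(h) = Add(-30, Mul(6, Add(h, Mul(-1, h)))) = Add(-30, Mul(6, 0)) = Add(-30, 0) = -30)
Function('j')(V) = Mul(2, V, Pow(Add(-17, V), -1)) (Function('j')(V) = Mul(Mul(2, V), Pow(Add(-17, V), -1)) = Mul(2, V, Pow(Add(-17, V), -1)))
Pow(Add(Function('j')(Pow(Add(Function('L')(-2), -7), Rational(1, 2))), Function('O')(-66)), Rational(1, 2)) = Pow(Add(Mul(2, Pow(Add(-30, -7), Rational(1, 2)), Pow(Add(-17, Pow(Add(-30, -7), Rational(1, 2))), -1)), -64), Rational(1, 2)) = Pow(Add(Mul(2, Pow(-37, Rational(1, 2)), Pow(Add(-17, Pow(-37, Rational(1, 2))), -1)), -64), Rational(1, 2)) = Pow(Add(Mul(2, Mul(I, Pow(37, Rational(1, 2))), Pow(Add(-17, Mul(I, Pow(37, Rational(1, 2)))), -1)), -64), Rational(1, 2)) = Pow(Add(Mul(2, I, Pow(37, Rational(1, 2)), Pow(Add(-17, Mul(I, Pow(37, Rational(1, 2)))), -1)), -64), Rational(1, 2)) = Pow(Add(-64, Mul(2, I, Pow(37, Rational(1, 2)), Pow(Add(-17, Mul(I, Pow(37, Rational(1, 2)))), -1))), Rational(1, 2))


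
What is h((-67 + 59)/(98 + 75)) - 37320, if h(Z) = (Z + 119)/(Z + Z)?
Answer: -617699/16 ≈ -38606.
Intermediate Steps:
h(Z) = (119 + Z)/(2*Z) (h(Z) = (119 + Z)/((2*Z)) = (119 + Z)*(1/(2*Z)) = (119 + Z)/(2*Z))
h((-67 + 59)/(98 + 75)) - 37320 = (119 + (-67 + 59)/(98 + 75))/(2*(((-67 + 59)/(98 + 75)))) - 37320 = (119 - 8/173)/(2*((-8/173))) - 37320 = (119 - 8*1/173)/(2*((-8*1/173))) - 37320 = (119 - 8/173)/(2*(-8/173)) - 37320 = (1/2)*(-173/8)*(20579/173) - 37320 = -20579/16 - 37320 = -617699/16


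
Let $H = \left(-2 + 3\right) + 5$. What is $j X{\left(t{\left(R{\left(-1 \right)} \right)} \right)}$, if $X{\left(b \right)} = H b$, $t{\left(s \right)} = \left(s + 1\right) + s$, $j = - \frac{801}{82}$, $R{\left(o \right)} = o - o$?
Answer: $- \frac{2403}{41} \approx -58.61$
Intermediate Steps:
$R{\left(o \right)} = 0$
$H = 6$ ($H = 1 + 5 = 6$)
$j = - \frac{801}{82}$ ($j = \left(-801\right) \frac{1}{82} = - \frac{801}{82} \approx -9.7683$)
$t{\left(s \right)} = 1 + 2 s$ ($t{\left(s \right)} = \left(1 + s\right) + s = 1 + 2 s$)
$X{\left(b \right)} = 6 b$
$j X{\left(t{\left(R{\left(-1 \right)} \right)} \right)} = - \frac{801 \cdot 6 \left(1 + 2 \cdot 0\right)}{82} = - \frac{801 \cdot 6 \left(1 + 0\right)}{82} = - \frac{801 \cdot 6 \cdot 1}{82} = \left(- \frac{801}{82}\right) 6 = - \frac{2403}{41}$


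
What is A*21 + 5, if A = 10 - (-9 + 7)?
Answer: 257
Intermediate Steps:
A = 12 (A = 10 - 1*(-2) = 10 + 2 = 12)
A*21 + 5 = 12*21 + 5 = 252 + 5 = 257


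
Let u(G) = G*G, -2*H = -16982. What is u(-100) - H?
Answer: 1509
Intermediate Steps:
H = 8491 (H = -1/2*(-16982) = 8491)
u(G) = G**2
u(-100) - H = (-100)**2 - 1*8491 = 10000 - 8491 = 1509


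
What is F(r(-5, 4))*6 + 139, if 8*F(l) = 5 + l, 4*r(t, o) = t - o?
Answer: 2257/16 ≈ 141.06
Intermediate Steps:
r(t, o) = -o/4 + t/4 (r(t, o) = (t - o)/4 = -o/4 + t/4)
F(l) = 5/8 + l/8 (F(l) = (5 + l)/8 = 5/8 + l/8)
F(r(-5, 4))*6 + 139 = (5/8 + (-¼*4 + (¼)*(-5))/8)*6 + 139 = (5/8 + (-1 - 5/4)/8)*6 + 139 = (5/8 + (⅛)*(-9/4))*6 + 139 = (5/8 - 9/32)*6 + 139 = (11/32)*6 + 139 = 33/16 + 139 = 2257/16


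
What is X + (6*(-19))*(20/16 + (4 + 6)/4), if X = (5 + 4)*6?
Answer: -747/2 ≈ -373.50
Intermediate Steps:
X = 54 (X = 9*6 = 54)
X + (6*(-19))*(20/16 + (4 + 6)/4) = 54 + (6*(-19))*(20/16 + (4 + 6)/4) = 54 - 114*(20*(1/16) + 10*(¼)) = 54 - 114*(5/4 + 5/2) = 54 - 114*15/4 = 54 - 855/2 = -747/2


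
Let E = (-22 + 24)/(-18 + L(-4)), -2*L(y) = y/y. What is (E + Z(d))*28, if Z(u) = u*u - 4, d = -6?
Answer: 33040/37 ≈ 892.97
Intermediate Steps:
L(y) = -1/2 (L(y) = -y/(2*y) = -1/2*1 = -1/2)
E = -4/37 (E = (-22 + 24)/(-18 - 1/2) = 2/(-37/2) = 2*(-2/37) = -4/37 ≈ -0.10811)
Z(u) = -4 + u**2 (Z(u) = u**2 - 4 = -4 + u**2)
(E + Z(d))*28 = (-4/37 + (-4 + (-6)**2))*28 = (-4/37 + (-4 + 36))*28 = (-4/37 + 32)*28 = (1180/37)*28 = 33040/37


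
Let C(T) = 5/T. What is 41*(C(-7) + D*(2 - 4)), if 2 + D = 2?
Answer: -205/7 ≈ -29.286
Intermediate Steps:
D = 0 (D = -2 + 2 = 0)
41*(C(-7) + D*(2 - 4)) = 41*(5/(-7) + 0*(2 - 4)) = 41*(5*(-⅐) + 0*(-2)) = 41*(-5/7 + 0) = 41*(-5/7) = -205/7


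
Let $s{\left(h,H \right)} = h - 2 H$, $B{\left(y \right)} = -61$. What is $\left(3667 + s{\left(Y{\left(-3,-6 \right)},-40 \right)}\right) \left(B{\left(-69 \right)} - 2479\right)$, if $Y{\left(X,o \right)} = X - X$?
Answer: $-9517380$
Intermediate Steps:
$Y{\left(X,o \right)} = 0$
$\left(3667 + s{\left(Y{\left(-3,-6 \right)},-40 \right)}\right) \left(B{\left(-69 \right)} - 2479\right) = \left(3667 + \left(0 - -80\right)\right) \left(-61 - 2479\right) = \left(3667 + \left(0 + 80\right)\right) \left(-2540\right) = \left(3667 + 80\right) \left(-2540\right) = 3747 \left(-2540\right) = -9517380$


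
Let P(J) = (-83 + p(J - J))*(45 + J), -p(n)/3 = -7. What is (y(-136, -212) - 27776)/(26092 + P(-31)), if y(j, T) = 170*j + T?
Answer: -4259/2102 ≈ -2.0262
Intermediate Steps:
p(n) = 21 (p(n) = -3*(-7) = 21)
P(J) = -2790 - 62*J (P(J) = (-83 + 21)*(45 + J) = -62*(45 + J) = -2790 - 62*J)
y(j, T) = T + 170*j
(y(-136, -212) - 27776)/(26092 + P(-31)) = ((-212 + 170*(-136)) - 27776)/(26092 + (-2790 - 62*(-31))) = ((-212 - 23120) - 27776)/(26092 + (-2790 + 1922)) = (-23332 - 27776)/(26092 - 868) = -51108/25224 = -51108*1/25224 = -4259/2102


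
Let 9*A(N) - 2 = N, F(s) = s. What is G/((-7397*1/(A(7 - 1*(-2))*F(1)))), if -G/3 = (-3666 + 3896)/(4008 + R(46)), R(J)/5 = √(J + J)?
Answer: 845020/29702217077 - 6325*√23/89106651231 ≈ 2.8109e-5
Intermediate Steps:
A(N) = 2/9 + N/9
R(J) = 5*√2*√J (R(J) = 5*√(J + J) = 5*√(2*J) = 5*(√2*√J) = 5*√2*√J)
G = -690/(4008 + 10*√23) (G = -3*(-3666 + 3896)/(4008 + 5*√2*√46) = -690/(4008 + 10*√23) ≈ -0.17012)
G/((-7397*1/(A(7 - 1*(-2))*F(1)))) = (-691380/4015441 + 1725*√23/4015441)/((-7397/(2/9 + (7 - 1*(-2))/9))) = (-691380/4015441 + 1725*√23/4015441)/((-7397/(2/9 + (7 + 2)/9))) = (-691380/4015441 + 1725*√23/4015441)/((-7397/(2/9 + (⅑)*9))) = (-691380/4015441 + 1725*√23/4015441)/((-7397/(2/9 + 1))) = (-691380/4015441 + 1725*√23/4015441)/((-7397/((11/9)*1))) = (-691380/4015441 + 1725*√23/4015441)/((-7397/11/9)) = (-691380/4015441 + 1725*√23/4015441)/((-7397*9/11)) = (-691380/4015441 + 1725*√23/4015441)/(-66573/11) = (-691380/4015441 + 1725*√23/4015441)*(-11/66573) = 845020/29702217077 - 6325*√23/89106651231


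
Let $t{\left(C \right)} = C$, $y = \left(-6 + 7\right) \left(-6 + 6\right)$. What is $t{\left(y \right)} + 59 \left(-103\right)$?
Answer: $-6077$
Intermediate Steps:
$y = 0$ ($y = 1 \cdot 0 = 0$)
$t{\left(y \right)} + 59 \left(-103\right) = 0 + 59 \left(-103\right) = 0 - 6077 = -6077$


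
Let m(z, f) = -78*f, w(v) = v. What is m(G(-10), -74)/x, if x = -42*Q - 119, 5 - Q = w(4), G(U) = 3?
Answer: -5772/161 ≈ -35.851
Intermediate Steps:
Q = 1 (Q = 5 - 1*4 = 5 - 4 = 1)
x = -161 (x = -42*1 - 119 = -42 - 119 = -161)
m(G(-10), -74)/x = -78*(-74)/(-161) = 5772*(-1/161) = -5772/161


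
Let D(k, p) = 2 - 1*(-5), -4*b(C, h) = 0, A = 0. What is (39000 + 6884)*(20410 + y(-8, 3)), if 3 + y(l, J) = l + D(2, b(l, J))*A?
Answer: 935987716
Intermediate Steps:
b(C, h) = 0 (b(C, h) = -1/4*0 = 0)
D(k, p) = 7 (D(k, p) = 2 + 5 = 7)
y(l, J) = -3 + l (y(l, J) = -3 + (l + 7*0) = -3 + (l + 0) = -3 + l)
(39000 + 6884)*(20410 + y(-8, 3)) = (39000 + 6884)*(20410 + (-3 - 8)) = 45884*(20410 - 11) = 45884*20399 = 935987716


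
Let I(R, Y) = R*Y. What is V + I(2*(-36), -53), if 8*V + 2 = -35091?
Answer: -4565/8 ≈ -570.63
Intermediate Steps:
V = -35093/8 (V = -¼ + (⅛)*(-35091) = -¼ - 35091/8 = -35093/8 ≈ -4386.6)
V + I(2*(-36), -53) = -35093/8 + (2*(-36))*(-53) = -35093/8 - 72*(-53) = -35093/8 + 3816 = -4565/8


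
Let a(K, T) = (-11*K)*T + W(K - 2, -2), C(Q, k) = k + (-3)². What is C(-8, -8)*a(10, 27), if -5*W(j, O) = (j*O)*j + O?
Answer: -2944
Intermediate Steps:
W(j, O) = -O/5 - O*j²/5 (W(j, O) = -((j*O)*j + O)/5 = -((O*j)*j + O)/5 = -(O*j² + O)/5 = -(O + O*j²)/5 = -O/5 - O*j²/5)
C(Q, k) = 9 + k (C(Q, k) = k + 9 = 9 + k)
a(K, T) = ⅖ + 2*(-2 + K)²/5 - 11*K*T (a(K, T) = (-11*K)*T - ⅕*(-2)*(1 + (K - 2)²) = -11*K*T - ⅕*(-2)*(1 + (-2 + K)²) = -11*K*T + (⅖ + 2*(-2 + K)²/5) = ⅖ + 2*(-2 + K)²/5 - 11*K*T)
C(-8, -8)*a(10, 27) = (9 - 8)*(⅖ + 2*(-2 + 10)²/5 - 11*10*27) = 1*(⅖ + (⅖)*8² - 2970) = 1*(⅖ + (⅖)*64 - 2970) = 1*(⅖ + 128/5 - 2970) = 1*(-2944) = -2944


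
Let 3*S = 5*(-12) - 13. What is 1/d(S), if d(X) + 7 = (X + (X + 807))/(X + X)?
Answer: -146/3297 ≈ -0.044283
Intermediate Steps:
S = -73/3 (S = (5*(-12) - 13)/3 = (-60 - 13)/3 = (⅓)*(-73) = -73/3 ≈ -24.333)
d(X) = -7 + (807 + 2*X)/(2*X) (d(X) = -7 + (X + (X + 807))/(X + X) = -7 + (X + (807 + X))/((2*X)) = -7 + (807 + 2*X)*(1/(2*X)) = -7 + (807 + 2*X)/(2*X))
1/d(S) = 1/(-6 + 807/(2*(-73/3))) = 1/(-6 + (807/2)*(-3/73)) = 1/(-6 - 2421/146) = 1/(-3297/146) = -146/3297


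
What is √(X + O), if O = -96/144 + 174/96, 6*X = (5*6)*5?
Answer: √3765/12 ≈ 5.1133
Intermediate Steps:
X = 25 (X = ((5*6)*5)/6 = (30*5)/6 = (⅙)*150 = 25)
O = 55/48 (O = -96*1/144 + 174*(1/96) = -⅔ + 29/16 = 55/48 ≈ 1.1458)
√(X + O) = √(25 + 55/48) = √(1255/48) = √3765/12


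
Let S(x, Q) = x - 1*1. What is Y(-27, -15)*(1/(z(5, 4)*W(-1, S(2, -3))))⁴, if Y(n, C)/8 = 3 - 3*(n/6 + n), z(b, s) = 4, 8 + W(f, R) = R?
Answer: 195/153664 ≈ 0.0012690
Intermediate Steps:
S(x, Q) = -1 + x (S(x, Q) = x - 1 = -1 + x)
W(f, R) = -8 + R
Y(n, C) = 24 - 28*n (Y(n, C) = 8*(3 - 3*(n/6 + n)) = 8*(3 - 7*n/2) = 24 - 28*n)
Y(-27, -15)*(1/(z(5, 4)*W(-1, S(2, -3))))⁴ = (24 - 28*(-27))*(1/(4*(-8 + (-1 + 2))))⁴ = (24 + 756)*(1/(4*(-8 + 1)))⁴ = 780*(1/(4*(-7)))⁴ = 780*(1/(-28))⁴ = 780*(-1/28)⁴ = 780*(1/614656) = 195/153664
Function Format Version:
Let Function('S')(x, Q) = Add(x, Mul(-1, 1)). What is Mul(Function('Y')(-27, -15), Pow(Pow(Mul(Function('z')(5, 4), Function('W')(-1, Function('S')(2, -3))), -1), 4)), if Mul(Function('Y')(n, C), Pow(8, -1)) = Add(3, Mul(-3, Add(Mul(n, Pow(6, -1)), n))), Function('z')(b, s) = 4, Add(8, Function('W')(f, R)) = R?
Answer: Rational(195, 153664) ≈ 0.0012690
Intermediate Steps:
Function('S')(x, Q) = Add(-1, x) (Function('S')(x, Q) = Add(x, -1) = Add(-1, x))
Function('W')(f, R) = Add(-8, R)
Function('Y')(n, C) = Add(24, Mul(-28, n)) (Function('Y')(n, C) = Mul(8, Add(3, Mul(-3, Add(Mul(n, Pow(6, -1)), n)))) = Mul(8, Add(3, Mul(-3, Add(Mul(n, Rational(1, 6)), n)))) = Mul(8, Add(3, Mul(-3, Add(Mul(Rational(1, 6), n), n)))) = Mul(8, Add(3, Mul(-3, Mul(Rational(7, 6), n)))) = Mul(8, Add(3, Mul(Rational(-7, 2), n))) = Add(24, Mul(-28, n)))
Mul(Function('Y')(-27, -15), Pow(Pow(Mul(Function('z')(5, 4), Function('W')(-1, Function('S')(2, -3))), -1), 4)) = Mul(Add(24, Mul(-28, -27)), Pow(Pow(Mul(4, Add(-8, Add(-1, 2))), -1), 4)) = Mul(Add(24, 756), Pow(Pow(Mul(4, Add(-8, 1)), -1), 4)) = Mul(780, Pow(Pow(Mul(4, -7), -1), 4)) = Mul(780, Pow(Pow(-28, -1), 4)) = Mul(780, Pow(Rational(-1, 28), 4)) = Mul(780, Rational(1, 614656)) = Rational(195, 153664)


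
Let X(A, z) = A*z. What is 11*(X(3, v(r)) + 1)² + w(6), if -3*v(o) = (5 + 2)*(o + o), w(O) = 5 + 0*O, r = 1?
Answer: 1864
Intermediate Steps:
w(O) = 5 (w(O) = 5 + 0 = 5)
v(o) = -14*o/3 (v(o) = -(5 + 2)*(o + o)/3 = -7*2*o/3 = -14*o/3)
11*(X(3, v(r)) + 1)² + w(6) = 11*(3*(-14/3*1) + 1)² + 5 = 11*(3*(-14/3) + 1)² + 5 = 11*(-14 + 1)² + 5 = 11*(-13)² + 5 = 11*169 + 5 = 1859 + 5 = 1864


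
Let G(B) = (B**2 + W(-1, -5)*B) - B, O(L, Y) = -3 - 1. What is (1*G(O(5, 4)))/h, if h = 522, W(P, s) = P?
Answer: 4/87 ≈ 0.045977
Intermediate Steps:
O(L, Y) = -4
G(B) = B**2 - 2*B (G(B) = (B**2 - B) - B = B**2 - 2*B)
(1*G(O(5, 4)))/h = (1*(-4*(-2 - 4)))/522 = (1*(-4*(-6)))*(1/522) = (1*24)*(1/522) = 24*(1/522) = 4/87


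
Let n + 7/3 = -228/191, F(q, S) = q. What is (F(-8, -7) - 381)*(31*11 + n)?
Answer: -75221708/573 ≈ -1.3128e+5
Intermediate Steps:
n = -2021/573 (n = -7/3 - 228/191 = -2021/573 ≈ -3.5271)
(F(-8, -7) - 381)*(31*11 + n) = (-8 - 381)*(31*11 - 2021/573) = -389*(341 - 2021/573) = -389*193372/573 = -75221708/573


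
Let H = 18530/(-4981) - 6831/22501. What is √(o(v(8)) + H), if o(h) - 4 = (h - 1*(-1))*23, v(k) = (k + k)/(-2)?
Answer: 7*I*√142834350316218/6592793 ≈ 12.69*I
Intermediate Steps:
v(k) = -k (v(k) = (2*k)*(-½) = -k)
o(h) = 27 + 23*h (o(h) = 4 + (h - 1*(-1))*23 = 4 + (h + 1)*23 = 4 + (1 + h)*23 = 4 + (23 + 23*h) = 27 + 23*h)
H = -26527573/6592793 (H = 18530*(-1/4981) - 6831*1/22501 = -1090/293 - 6831/22501 = -26527573/6592793 ≈ -4.0237)
√(o(v(8)) + H) = √((27 + 23*(-1*8)) - 26527573/6592793) = √((27 + 23*(-8)) - 26527573/6592793) = √((27 - 184) - 26527573/6592793) = √(-157 - 26527573/6592793) = √(-1061596074/6592793) = 7*I*√142834350316218/6592793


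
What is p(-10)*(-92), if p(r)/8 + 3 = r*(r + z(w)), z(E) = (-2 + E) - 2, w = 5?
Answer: -64032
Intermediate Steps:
z(E) = -4 + E
p(r) = -24 + 8*r*(1 + r) (p(r) = -24 + 8*(r*(r + (-4 + 5))) = -24 + 8*(r*(r + 1)) = -24 + 8*(r*(1 + r)) = -24 + 8*r*(1 + r))
p(-10)*(-92) = (-24 + 8*(-10) + 8*(-10)²)*(-92) = (-24 - 80 + 8*100)*(-92) = (-24 - 80 + 800)*(-92) = 696*(-92) = -64032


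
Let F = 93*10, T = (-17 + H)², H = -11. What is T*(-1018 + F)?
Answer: -68992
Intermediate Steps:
T = 784 (T = (-17 - 11)² = (-28)² = 784)
F = 930
T*(-1018 + F) = 784*(-1018 + 930) = 784*(-88) = -68992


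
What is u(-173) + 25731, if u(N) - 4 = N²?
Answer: 55664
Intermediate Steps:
u(N) = 4 + N²
u(-173) + 25731 = (4 + (-173)²) + 25731 = (4 + 29929) + 25731 = 29933 + 25731 = 55664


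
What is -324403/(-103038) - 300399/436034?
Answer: 27624556385/11232017823 ≈ 2.4594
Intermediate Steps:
-324403/(-103038) - 300399/436034 = -324403*(-1/103038) - 300399*1/436034 = 324403/103038 - 300399/436034 = 27624556385/11232017823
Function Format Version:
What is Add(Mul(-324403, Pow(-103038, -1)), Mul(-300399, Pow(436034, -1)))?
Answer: Rational(27624556385, 11232017823) ≈ 2.4594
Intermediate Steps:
Add(Mul(-324403, Pow(-103038, -1)), Mul(-300399, Pow(436034, -1))) = Add(Mul(-324403, Rational(-1, 103038)), Mul(-300399, Rational(1, 436034))) = Add(Rational(324403, 103038), Rational(-300399, 436034)) = Rational(27624556385, 11232017823)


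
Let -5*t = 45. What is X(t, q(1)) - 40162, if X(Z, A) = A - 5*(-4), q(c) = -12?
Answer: -40154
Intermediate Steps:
t = -9 (t = -⅕*45 = -9)
X(Z, A) = 20 + A (X(Z, A) = A + 20 = 20 + A)
X(t, q(1)) - 40162 = (20 - 12) - 40162 = 8 - 40162 = -40154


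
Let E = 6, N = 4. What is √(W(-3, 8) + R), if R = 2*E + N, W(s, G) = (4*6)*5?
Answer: 2*√34 ≈ 11.662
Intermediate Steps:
W(s, G) = 120 (W(s, G) = 24*5 = 120)
R = 16 (R = 2*6 + 4 = 12 + 4 = 16)
√(W(-3, 8) + R) = √(120 + 16) = √136 = 2*√34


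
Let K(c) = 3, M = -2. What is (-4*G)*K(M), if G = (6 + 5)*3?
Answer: -396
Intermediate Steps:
G = 33 (G = 11*3 = 33)
(-4*G)*K(M) = -4*33*3 = -132*3 = -396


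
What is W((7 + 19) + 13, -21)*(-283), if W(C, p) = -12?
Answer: 3396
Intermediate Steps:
W((7 + 19) + 13, -21)*(-283) = -12*(-283) = 3396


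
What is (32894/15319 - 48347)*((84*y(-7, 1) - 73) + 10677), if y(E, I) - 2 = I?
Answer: -8039897137944/15319 ≈ -5.2483e+8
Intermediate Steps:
y(E, I) = 2 + I
(32894/15319 - 48347)*((84*y(-7, 1) - 73) + 10677) = (32894/15319 - 48347)*((84*(2 + 1) - 73) + 10677) = (32894*(1/15319) - 48347)*((84*3 - 73) + 10677) = (32894/15319 - 48347)*((252 - 73) + 10677) = -740594799*(179 + 10677)/15319 = -740594799/15319*10856 = -8039897137944/15319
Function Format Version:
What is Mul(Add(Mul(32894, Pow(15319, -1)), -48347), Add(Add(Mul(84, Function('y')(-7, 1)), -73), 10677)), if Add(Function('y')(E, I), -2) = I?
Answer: Rational(-8039897137944, 15319) ≈ -5.2483e+8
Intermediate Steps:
Function('y')(E, I) = Add(2, I)
Mul(Add(Mul(32894, Pow(15319, -1)), -48347), Add(Add(Mul(84, Function('y')(-7, 1)), -73), 10677)) = Mul(Add(Mul(32894, Pow(15319, -1)), -48347), Add(Add(Mul(84, Add(2, 1)), -73), 10677)) = Mul(Add(Mul(32894, Rational(1, 15319)), -48347), Add(Add(Mul(84, 3), -73), 10677)) = Mul(Add(Rational(32894, 15319), -48347), Add(Add(252, -73), 10677)) = Mul(Rational(-740594799, 15319), Add(179, 10677)) = Mul(Rational(-740594799, 15319), 10856) = Rational(-8039897137944, 15319)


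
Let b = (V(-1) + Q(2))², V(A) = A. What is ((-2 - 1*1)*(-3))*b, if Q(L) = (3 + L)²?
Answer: 5184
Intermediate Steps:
b = 576 (b = (-1 + (3 + 2)²)² = (-1 + 5²)² = (-1 + 25)² = 24² = 576)
((-2 - 1*1)*(-3))*b = ((-2 - 1*1)*(-3))*576 = ((-2 - 1)*(-3))*576 = -3*(-3)*576 = 9*576 = 5184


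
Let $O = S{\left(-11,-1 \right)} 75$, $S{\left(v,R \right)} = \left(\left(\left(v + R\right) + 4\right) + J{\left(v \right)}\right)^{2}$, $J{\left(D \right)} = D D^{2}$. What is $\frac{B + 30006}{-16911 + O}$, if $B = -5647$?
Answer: $\frac{24359}{134452164} \approx 0.00018117$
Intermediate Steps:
$J{\left(D \right)} = D^{3}$
$S{\left(v,R \right)} = \left(4 + R + v + v^{3}\right)^{2}$ ($S{\left(v,R \right)} = \left(\left(\left(v + R\right) + 4\right) + v^{3}\right)^{2} = \left(\left(\left(R + v\right) + 4\right) + v^{3}\right)^{2} = \left(\left(4 + R + v\right) + v^{3}\right)^{2} = \left(4 + R + v + v^{3}\right)^{2}$)
$O = 134469075$ ($O = \left(4 - 1 - 11 + \left(-11\right)^{3}\right)^{2} \cdot 75 = \left(4 - 1 - 11 - 1331\right)^{2} \cdot 75 = \left(-1339\right)^{2} \cdot 75 = 1792921 \cdot 75 = 134469075$)
$\frac{B + 30006}{-16911 + O} = \frac{-5647 + 30006}{-16911 + 134469075} = \frac{24359}{134452164}$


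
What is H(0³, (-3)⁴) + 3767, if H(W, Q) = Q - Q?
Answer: 3767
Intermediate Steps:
H(W, Q) = 0
H(0³, (-3)⁴) + 3767 = 0 + 3767 = 3767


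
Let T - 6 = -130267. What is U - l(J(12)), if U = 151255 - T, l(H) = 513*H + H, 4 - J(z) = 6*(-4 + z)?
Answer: 304132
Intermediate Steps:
J(z) = 28 - 6*z (J(z) = 4 - 6*(-4 + z) = 4 - (-24 + 6*z) = 4 + (24 - 6*z) = 28 - 6*z)
l(H) = 514*H
T = -130261 (T = 6 - 130267 = -130261)
U = 281516 (U = 151255 - 1*(-130261) = 151255 + 130261 = 281516)
U - l(J(12)) = 281516 - 514*(28 - 6*12) = 281516 - 514*(28 - 72) = 281516 - 514*(-44) = 281516 - 1*(-22616) = 281516 + 22616 = 304132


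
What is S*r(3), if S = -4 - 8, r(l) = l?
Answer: -36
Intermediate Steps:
S = -12
S*r(3) = -12*3 = -36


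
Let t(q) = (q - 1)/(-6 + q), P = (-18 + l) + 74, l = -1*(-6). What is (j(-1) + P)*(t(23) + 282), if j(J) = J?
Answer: 293776/17 ≈ 17281.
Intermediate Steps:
l = 6
P = 62 (P = (-18 + 6) + 74 = -12 + 74 = 62)
t(q) = (-1 + q)/(-6 + q)
(j(-1) + P)*(t(23) + 282) = (-1 + 62)*((-1 + 23)/(-6 + 23) + 282) = 61*(22/17 + 282) = 61*(4816/17) = 293776/17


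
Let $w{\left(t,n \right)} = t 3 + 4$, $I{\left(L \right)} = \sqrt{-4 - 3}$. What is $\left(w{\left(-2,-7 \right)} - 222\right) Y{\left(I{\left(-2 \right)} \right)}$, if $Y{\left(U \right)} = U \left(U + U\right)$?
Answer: $3136$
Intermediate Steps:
$I{\left(L \right)} = i \sqrt{7}$ ($I{\left(L \right)} = \sqrt{-7} = i \sqrt{7}$)
$w{\left(t,n \right)} = 4 + 3 t$ ($w{\left(t,n \right)} = 3 t + 4 = 4 + 3 t$)
$Y{\left(U \right)} = 2 U^{2}$ ($Y{\left(U \right)} = U 2 U = 2 U^{2}$)
$\left(w{\left(-2,-7 \right)} - 222\right) Y{\left(I{\left(-2 \right)} \right)} = \left(\left(4 + 3 \left(-2\right)\right) - 222\right) 2 \left(i \sqrt{7}\right)^{2} = \left(\left(4 - 6\right) - 222\right) 2 \left(-7\right) = \left(-2 - 222\right) \left(-14\right) = \left(-224\right) \left(-14\right) = 3136$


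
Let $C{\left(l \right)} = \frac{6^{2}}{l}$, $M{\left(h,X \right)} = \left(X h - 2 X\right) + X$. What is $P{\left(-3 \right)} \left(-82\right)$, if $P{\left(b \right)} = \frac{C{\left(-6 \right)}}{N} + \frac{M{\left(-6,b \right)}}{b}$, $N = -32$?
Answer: $\frac{4469}{8} \approx 558.63$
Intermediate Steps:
$M{\left(h,X \right)} = - X + X h$ ($M{\left(h,X \right)} = \left(- 2 X + X h\right) + X = - X + X h$)
$C{\left(l \right)} = \frac{36}{l}$
$P{\left(b \right)} = - \frac{109}{16}$ ($P{\left(b \right)} = \frac{36 \frac{1}{-6}}{-32} + \frac{b \left(-1 - 6\right)}{b} = 36 \left(- \frac{1}{6}\right) \left(- \frac{1}{32}\right) + \frac{b \left(-7\right)}{b} = \left(-6\right) \left(- \frac{1}{32}\right) + \frac{\left(-7\right) b}{b} = \frac{3}{16} - 7 = - \frac{109}{16}$)
$P{\left(-3 \right)} \left(-82\right) = \left(- \frac{109}{16}\right) \left(-82\right) = \frac{4469}{8}$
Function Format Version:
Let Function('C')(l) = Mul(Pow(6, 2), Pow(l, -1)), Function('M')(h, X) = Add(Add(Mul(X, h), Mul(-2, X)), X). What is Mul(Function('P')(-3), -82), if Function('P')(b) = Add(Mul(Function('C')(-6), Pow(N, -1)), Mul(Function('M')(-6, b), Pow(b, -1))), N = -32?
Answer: Rational(4469, 8) ≈ 558.63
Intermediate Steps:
Function('M')(h, X) = Add(Mul(-1, X), Mul(X, h)) (Function('M')(h, X) = Add(Add(Mul(-2, X), Mul(X, h)), X) = Add(Mul(-1, X), Mul(X, h)))
Function('C')(l) = Mul(36, Pow(l, -1))
Function('P')(b) = Rational(-109, 16) (Function('P')(b) = Add(Mul(Mul(36, Pow(-6, -1)), Pow(-32, -1)), Mul(Mul(b, Add(-1, -6)), Pow(b, -1))) = Add(Mul(Mul(36, Rational(-1, 6)), Rational(-1, 32)), Mul(Mul(b, -7), Pow(b, -1))) = Add(Mul(-6, Rational(-1, 32)), Mul(Mul(-7, b), Pow(b, -1))) = Add(Rational(3, 16), -7) = Rational(-109, 16))
Mul(Function('P')(-3), -82) = Mul(Rational(-109, 16), -82) = Rational(4469, 8)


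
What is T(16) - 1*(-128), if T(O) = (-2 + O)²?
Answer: 324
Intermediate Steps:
T(16) - 1*(-128) = (-2 + 16)² - 1*(-128) = 14² + 128 = 196 + 128 = 324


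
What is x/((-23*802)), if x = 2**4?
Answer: -8/9223 ≈ -0.00086740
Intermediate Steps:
x = 16
x/((-23*802)) = 16/((-23*802)) = 16/(-18446) = 16*(-1/18446) = -8/9223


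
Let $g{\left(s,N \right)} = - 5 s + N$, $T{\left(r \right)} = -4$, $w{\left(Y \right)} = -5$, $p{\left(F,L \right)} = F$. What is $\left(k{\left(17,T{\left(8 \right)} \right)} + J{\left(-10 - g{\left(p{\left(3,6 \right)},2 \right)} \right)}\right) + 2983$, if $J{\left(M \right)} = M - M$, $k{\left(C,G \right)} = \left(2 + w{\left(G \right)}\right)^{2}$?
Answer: $2992$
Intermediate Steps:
$g{\left(s,N \right)} = N - 5 s$
$k{\left(C,G \right)} = 9$ ($k{\left(C,G \right)} = \left(2 - 5\right)^{2} = \left(-3\right)^{2} = 9$)
$J{\left(M \right)} = 0$
$\left(k{\left(17,T{\left(8 \right)} \right)} + J{\left(-10 - g{\left(p{\left(3,6 \right)},2 \right)} \right)}\right) + 2983 = \left(9 + 0\right) + 2983 = 9 + 2983 = 2992$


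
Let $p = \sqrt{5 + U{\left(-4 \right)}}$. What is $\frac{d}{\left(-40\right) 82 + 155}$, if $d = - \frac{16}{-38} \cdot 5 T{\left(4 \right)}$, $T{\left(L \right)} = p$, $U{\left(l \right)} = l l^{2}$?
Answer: $- \frac{8 i \sqrt{59}}{11875} \approx - 0.0051747 i$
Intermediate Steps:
$U{\left(l \right)} = l^{3}$
$p = i \sqrt{59}$ ($p = \sqrt{5 + \left(-4\right)^{3}} = \sqrt{5 - 64} = \sqrt{-59} = i \sqrt{59} \approx 7.6811 i$)
$T{\left(L \right)} = i \sqrt{59}$
$d = \frac{40 i \sqrt{59}}{19}$ ($d = - \frac{16}{-38} \cdot 5 i \sqrt{59} = \left(-16\right) \left(- \frac{1}{38}\right) 5 i \sqrt{59} = \frac{8}{19} \cdot 5 i \sqrt{59} = \frac{40 i \sqrt{59}}{19} \approx 16.171 i$)
$\frac{d}{\left(-40\right) 82 + 155} = \frac{\frac{40}{19} i \sqrt{59}}{\left(-40\right) 82 + 155} = \frac{\frac{40}{19} i \sqrt{59}}{-3280 + 155} = \frac{\frac{40}{19} i \sqrt{59}}{-3125} = \frac{40 i \sqrt{59}}{19} \left(- \frac{1}{3125}\right) = - \frac{8 i \sqrt{59}}{11875}$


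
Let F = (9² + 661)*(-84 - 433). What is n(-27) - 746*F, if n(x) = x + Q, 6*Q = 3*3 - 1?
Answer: 858528055/3 ≈ 2.8618e+8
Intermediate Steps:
Q = 4/3 (Q = (3*3 - 1)/6 = (9 - 1)/6 = (⅙)*8 = 4/3 ≈ 1.3333)
n(x) = 4/3 + x (n(x) = x + 4/3 = 4/3 + x)
F = -383614 (F = (81 + 661)*(-517) = 742*(-517) = -383614)
n(-27) - 746*F = (4/3 - 27) - 746*(-383614) = -77/3 + 286176044 = 858528055/3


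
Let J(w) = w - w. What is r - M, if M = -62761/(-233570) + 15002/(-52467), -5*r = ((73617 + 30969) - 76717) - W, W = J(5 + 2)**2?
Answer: -68305131537869/12254717190 ≈ -5573.8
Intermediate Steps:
J(w) = 0
W = 0 (W = 0**2 = 0)
r = -27869/5 (r = -(((73617 + 30969) - 76717) - 1*0)/5 = -((104586 - 76717) + 0)/5 = -(27869 + 0)/5 = -1/5*27869 = -27869/5 ≈ -5573.8)
M = -211135753/12254717190 (M = -62761*(-1/233570) + 15002*(-1/52467) = 62761/233570 - 15002/52467 = -211135753/12254717190 ≈ -0.017229)
r - M = -27869/5 - 1*(-211135753/12254717190) = -27869/5 + 211135753/12254717190 = -68305131537869/12254717190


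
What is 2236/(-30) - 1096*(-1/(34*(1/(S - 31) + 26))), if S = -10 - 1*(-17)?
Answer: -11643458/158865 ≈ -73.292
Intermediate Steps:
S = 7 (S = -10 + 17 = 7)
2236/(-30) - 1096*(-1/(34*(1/(S - 31) + 26))) = 2236/(-30) - 1096*(-1/(34*(1/(7 - 31) + 26))) = 2236*(-1/30) - 1096*(-1/(34*(1/(-24) + 26))) = -1118/15 - 1096*(-1/(34*(-1/24 + 26))) = -1118/15 - 1096/((-34*623/24)) = -1118/15 - 1096/(-10591/12) = -1118/15 - 1096*(-12/10591) = -1118/15 + 13152/10591 = -11643458/158865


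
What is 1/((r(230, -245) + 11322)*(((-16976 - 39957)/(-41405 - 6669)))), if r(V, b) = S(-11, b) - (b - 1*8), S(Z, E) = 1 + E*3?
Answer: 48074/617210653 ≈ 7.7889e-5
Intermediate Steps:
S(Z, E) = 1 + 3*E
r(V, b) = 9 + 2*b (r(V, b) = (1 + 3*b) - (b - 1*8) = (1 + 3*b) - (b - 8) = (1 + 3*b) - (-8 + b) = (1 + 3*b) + (8 - b) = 9 + 2*b)
1/((r(230, -245) + 11322)*(((-16976 - 39957)/(-41405 - 6669)))) = 1/(((9 + 2*(-245)) + 11322)*(((-16976 - 39957)/(-41405 - 6669)))) = 1/(((9 - 490) + 11322)*((-56933/(-48074)))) = 1/((-481 + 11322)*((-56933*(-1/48074)))) = 1/(10841*(56933/48074)) = (1/10841)*(48074/56933) = 48074/617210653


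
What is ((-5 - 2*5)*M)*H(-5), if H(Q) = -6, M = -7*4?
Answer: -2520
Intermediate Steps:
M = -28
((-5 - 2*5)*M)*H(-5) = ((-5 - 2*5)*(-28))*(-6) = ((-5 - 10)*(-28))*(-6) = -15*(-28)*(-6) = 420*(-6) = -2520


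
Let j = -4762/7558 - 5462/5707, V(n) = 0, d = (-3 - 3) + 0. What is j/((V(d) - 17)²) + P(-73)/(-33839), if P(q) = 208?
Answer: -188823442667/16223956579051 ≈ -0.011639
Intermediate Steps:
d = -6 (d = -6 + 0 = -6)
j = -34229265/21566753 (j = -4762*1/7558 - 5462*1/5707 = -2381/3779 - 5462/5707 = -34229265/21566753 ≈ -1.5871)
j/((V(d) - 17)²) + P(-73)/(-33839) = -34229265/(21566753*(0 - 17)²) + 208/(-33839) = -34229265/(21566753*((-17)²)) + 208*(-1/33839) = -34229265/21566753/289 - 16/2603 = -34229265/21566753*1/289 - 16/2603 = -34229265/6232791617 - 16/2603 = -188823442667/16223956579051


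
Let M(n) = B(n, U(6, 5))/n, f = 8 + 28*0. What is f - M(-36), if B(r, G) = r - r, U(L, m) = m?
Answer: 8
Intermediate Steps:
f = 8 (f = 8 + 0 = 8)
B(r, G) = 0
M(n) = 0 (M(n) = 0/n = 0)
f - M(-36) = 8 - 1*0 = 8 + 0 = 8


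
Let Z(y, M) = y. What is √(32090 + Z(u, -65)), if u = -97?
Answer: √31993 ≈ 178.87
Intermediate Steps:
√(32090 + Z(u, -65)) = √(32090 - 97) = √31993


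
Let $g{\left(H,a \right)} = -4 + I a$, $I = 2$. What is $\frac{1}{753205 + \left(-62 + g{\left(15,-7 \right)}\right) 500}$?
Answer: $\frac{1}{713205} \approx 1.4021 \cdot 10^{-6}$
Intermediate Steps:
$g{\left(H,a \right)} = -4 + 2 a$
$\frac{1}{753205 + \left(-62 + g{\left(15,-7 \right)}\right) 500} = \frac{1}{753205 + \left(-62 + \left(-4 + 2 \left(-7\right)\right)\right) 500} = \frac{1}{753205 + \left(-62 - 18\right) 500} = \frac{1}{753205 - 40000} = \frac{1}{713205}$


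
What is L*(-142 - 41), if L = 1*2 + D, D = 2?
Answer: -732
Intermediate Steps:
L = 4 (L = 1*2 + 2 = 2 + 2 = 4)
L*(-142 - 41) = 4*(-142 - 41) = 4*(-183) = -732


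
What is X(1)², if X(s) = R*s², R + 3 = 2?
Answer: 1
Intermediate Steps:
R = -1 (R = -3 + 2 = -1)
X(s) = -s²
X(1)² = (-1*1²)² = (-1*1)² = (-1)² = 1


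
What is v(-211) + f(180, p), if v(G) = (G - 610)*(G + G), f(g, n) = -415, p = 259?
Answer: 346047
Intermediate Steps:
v(G) = 2*G*(-610 + G) (v(G) = (-610 + G)*(2*G) = 2*G*(-610 + G))
v(-211) + f(180, p) = 2*(-211)*(-610 - 211) - 415 = 2*(-211)*(-821) - 415 = 346462 - 415 = 346047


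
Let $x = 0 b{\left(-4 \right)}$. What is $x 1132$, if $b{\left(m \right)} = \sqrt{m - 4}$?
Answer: $0$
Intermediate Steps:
$b{\left(m \right)} = \sqrt{-4 + m}$
$x = 0$ ($x = 0 \sqrt{-4 - 4} = 0 \sqrt{-8} = 0 \cdot 2 i \sqrt{2} = 0$)
$x 1132 = 0 \cdot 1132 = 0$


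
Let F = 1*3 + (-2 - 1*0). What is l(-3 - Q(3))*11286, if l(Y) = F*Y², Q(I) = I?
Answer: 406296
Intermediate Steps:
F = 1 (F = 3 + (-2 + 0) = 3 - 2 = 1)
l(Y) = Y² (l(Y) = 1*Y² = Y²)
l(-3 - Q(3))*11286 = (-3 - 1*3)²*11286 = (-3 - 3)²*11286 = (-6)²*11286 = 36*11286 = 406296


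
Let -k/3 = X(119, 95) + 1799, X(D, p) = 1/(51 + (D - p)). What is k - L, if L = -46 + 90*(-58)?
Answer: -3276/25 ≈ -131.04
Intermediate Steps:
X(D, p) = 1/(51 + D - p)
L = -5266 (L = -46 - 5220 = -5266)
k = -134926/25 (k = -3*(1/(51 + 119 - 1*95) + 1799) = -3*(1/(51 + 119 - 95) + 1799) = -3*(1/75 + 1799) = -3*134926/75 = -134926/25 ≈ -5397.0)
k - L = -134926/25 - 1*(-5266) = -134926/25 + 5266 = -3276/25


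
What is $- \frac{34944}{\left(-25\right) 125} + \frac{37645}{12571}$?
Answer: $\frac{556921649}{39284375} \approx 14.177$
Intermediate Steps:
$- \frac{34944}{\left(-25\right) 125} + \frac{37645}{12571} = - \frac{34944}{-3125} + 37645 \cdot \frac{1}{12571} = \left(-34944\right) \left(- \frac{1}{3125}\right) + \frac{37645}{12571} = \frac{34944}{3125} + \frac{37645}{12571} = \frac{556921649}{39284375}$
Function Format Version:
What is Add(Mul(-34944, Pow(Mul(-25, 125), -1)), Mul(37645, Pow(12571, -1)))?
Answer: Rational(556921649, 39284375) ≈ 14.177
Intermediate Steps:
Add(Mul(-34944, Pow(Mul(-25, 125), -1)), Mul(37645, Pow(12571, -1))) = Add(Mul(-34944, Pow(-3125, -1)), Mul(37645, Rational(1, 12571))) = Add(Mul(-34944, Rational(-1, 3125)), Rational(37645, 12571)) = Add(Rational(34944, 3125), Rational(37645, 12571)) = Rational(556921649, 39284375)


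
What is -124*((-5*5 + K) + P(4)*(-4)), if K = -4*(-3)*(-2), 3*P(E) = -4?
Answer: 16244/3 ≈ 5414.7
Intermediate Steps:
P(E) = -4/3 (P(E) = (⅓)*(-4) = -4/3)
K = -24 (K = 12*(-2) = -24)
-124*((-5*5 + K) + P(4)*(-4)) = -124*((-5*5 - 24) - 4/3*(-4)) = -124*((-25 - 24) + 16/3) = -124*(-49 + 16/3) = -124*(-131/3) = 16244/3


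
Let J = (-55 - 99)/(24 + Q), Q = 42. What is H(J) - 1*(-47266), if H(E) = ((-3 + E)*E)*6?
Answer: 142022/3 ≈ 47341.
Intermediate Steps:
J = -7/3 (J = (-55 - 99)/(24 + 42) = -154/66 = -154*1/66 = -7/3 ≈ -2.3333)
H(E) = 6*E*(-3 + E) (H(E) = (E*(-3 + E))*6 = 6*E*(-3 + E))
H(J) - 1*(-47266) = 6*(-7/3)*(-3 - 7/3) - 1*(-47266) = 6*(-7/3)*(-16/3) + 47266 = 224/3 + 47266 = 142022/3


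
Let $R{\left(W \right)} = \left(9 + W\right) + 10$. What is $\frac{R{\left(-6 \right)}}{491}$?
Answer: $\frac{13}{491} \approx 0.026477$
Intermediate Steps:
$R{\left(W \right)} = 19 + W$
$\frac{R{\left(-6 \right)}}{491} = \frac{19 - 6}{491} = 13 \cdot \frac{1}{491} = \frac{13}{491}$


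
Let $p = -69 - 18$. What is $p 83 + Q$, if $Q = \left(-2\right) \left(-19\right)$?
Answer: $-7183$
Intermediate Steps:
$Q = 38$
$p = -87$ ($p = -69 - 18 = -87$)
$p 83 + Q = \left(-87\right) 83 + 38 = -7221 + 38 = -7183$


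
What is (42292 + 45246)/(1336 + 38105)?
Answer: 87538/39441 ≈ 2.2195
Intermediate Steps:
(42292 + 45246)/(1336 + 38105) = 87538/39441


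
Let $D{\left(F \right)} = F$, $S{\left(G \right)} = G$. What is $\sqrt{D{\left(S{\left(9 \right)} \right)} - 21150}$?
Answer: $27 i \sqrt{29} \approx 145.4 i$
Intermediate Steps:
$\sqrt{D{\left(S{\left(9 \right)} \right)} - 21150} = \sqrt{9 - 21150} = \sqrt{-21141} = 27 i \sqrt{29}$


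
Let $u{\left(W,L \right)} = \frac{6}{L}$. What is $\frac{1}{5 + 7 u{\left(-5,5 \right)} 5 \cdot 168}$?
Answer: $\frac{1}{7061} \approx 0.00014162$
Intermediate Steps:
$\frac{1}{5 + 7 u{\left(-5,5 \right)} 5 \cdot 168} = \frac{1}{5 + 7 \cdot \frac{6}{5} \cdot 5 \cdot 168} = \frac{1}{5 + \frac{42}{5} \cdot 5 \cdot 168} = \frac{1}{5 + 42 \cdot 168} = \frac{1}{5 + 7056} = \frac{1}{7061}$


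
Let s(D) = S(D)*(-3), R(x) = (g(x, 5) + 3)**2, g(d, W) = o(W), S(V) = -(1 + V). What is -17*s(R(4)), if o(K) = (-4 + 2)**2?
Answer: -2550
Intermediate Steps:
o(K) = 4 (o(K) = (-2)**2 = 4)
S(V) = -1 - V
g(d, W) = 4
R(x) = 49 (R(x) = (4 + 3)**2 = 7**2 = 49)
s(D) = 3 + 3*D (s(D) = (-1 - D)*(-3) = 3 + 3*D)
-17*s(R(4)) = -17*(3 + 3*49) = -17*(3 + 147) = -17*150 = -2550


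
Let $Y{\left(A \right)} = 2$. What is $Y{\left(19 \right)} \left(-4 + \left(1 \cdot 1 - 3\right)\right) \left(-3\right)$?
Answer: $36$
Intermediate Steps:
$Y{\left(19 \right)} \left(-4 + \left(1 \cdot 1 - 3\right)\right) \left(-3\right) = 2 \left(-4 + \left(1 \cdot 1 - 3\right)\right) \left(-3\right) = 2 \left(-4 + \left(1 - 3\right)\right) \left(-3\right) = 2 \left(-4 - 2\right) \left(-3\right) = 2 \left(\left(-6\right) \left(-3\right)\right) = 2 \cdot 18 = 36$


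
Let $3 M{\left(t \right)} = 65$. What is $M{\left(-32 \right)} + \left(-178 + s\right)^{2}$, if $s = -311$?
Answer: $\frac{717428}{3} \approx 2.3914 \cdot 10^{5}$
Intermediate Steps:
$M{\left(t \right)} = \frac{65}{3}$ ($M{\left(t \right)} = \frac{1}{3} \cdot 65 = \frac{65}{3}$)
$M{\left(-32 \right)} + \left(-178 + s\right)^{2} = \frac{65}{3} + \left(-178 - 311\right)^{2} = \frac{65}{3} + \left(-489\right)^{2} = \frac{65}{3} + 239121 = \frac{717428}{3}$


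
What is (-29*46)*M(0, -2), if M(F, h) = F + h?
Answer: 2668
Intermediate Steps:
(-29*46)*M(0, -2) = (-29*46)*(0 - 2) = -1334*(-2) = 2668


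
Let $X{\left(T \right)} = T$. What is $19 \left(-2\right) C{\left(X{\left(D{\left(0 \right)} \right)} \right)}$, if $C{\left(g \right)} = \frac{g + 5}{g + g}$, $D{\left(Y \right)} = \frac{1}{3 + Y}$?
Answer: $-304$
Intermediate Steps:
$C{\left(g \right)} = \frac{5 + g}{2 g}$
$19 \left(-2\right) C{\left(X{\left(D{\left(0 \right)} \right)} \right)} = 19 \left(-2\right) \frac{5 + \frac{1}{3 + 0}}{2 \frac{1}{3 + 0}} = - 38 \frac{5 + \frac{1}{3}}{2 \cdot \frac{1}{3}} = - 38 \frac{\frac{1}{\frac{1}{3}} \left(5 + \frac{1}{3}\right)}{2} = - 38 \cdot \frac{1}{2} \cdot 3 \cdot \frac{16}{3} = \left(-38\right) 8 = -304$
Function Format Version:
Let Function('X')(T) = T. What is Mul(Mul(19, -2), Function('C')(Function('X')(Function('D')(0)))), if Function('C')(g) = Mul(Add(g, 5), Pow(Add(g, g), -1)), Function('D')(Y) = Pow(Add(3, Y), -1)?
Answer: -304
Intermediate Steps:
Function('C')(g) = Mul(Rational(1, 2), Pow(g, -1), Add(5, g)) (Function('C')(g) = Mul(Add(5, g), Pow(Mul(2, g), -1)) = Mul(Add(5, g), Mul(Rational(1, 2), Pow(g, -1))) = Mul(Rational(1, 2), Pow(g, -1), Add(5, g)))
Mul(Mul(19, -2), Function('C')(Function('X')(Function('D')(0)))) = Mul(Mul(19, -2), Mul(Rational(1, 2), Pow(Pow(Add(3, 0), -1), -1), Add(5, Pow(Add(3, 0), -1)))) = Mul(-38, Mul(Rational(1, 2), Pow(Pow(3, -1), -1), Add(5, Pow(3, -1)))) = Mul(-38, Mul(Rational(1, 2), Pow(Rational(1, 3), -1), Add(5, Rational(1, 3)))) = Mul(-38, Mul(Rational(1, 2), 3, Rational(16, 3))) = Mul(-38, 8) = -304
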